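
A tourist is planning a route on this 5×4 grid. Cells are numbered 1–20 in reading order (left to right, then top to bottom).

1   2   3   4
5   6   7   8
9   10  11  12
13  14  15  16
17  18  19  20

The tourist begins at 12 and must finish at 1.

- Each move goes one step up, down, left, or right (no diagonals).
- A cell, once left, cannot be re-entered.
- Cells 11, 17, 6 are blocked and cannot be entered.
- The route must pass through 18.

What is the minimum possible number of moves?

9

Any route passes through 18 somewhere between 12 and 1. Summing Manhattan distances along the two legs (12 → 18 → 1) gives a lower bound of 4 + 5 = 9 moves.
A route of 9 moves achieves this: 12 → 16 → 20 → 19 → 18 → 14 → 10 → 9 → 5 → 1.
Since 9 matches the lower bound, it is optimal.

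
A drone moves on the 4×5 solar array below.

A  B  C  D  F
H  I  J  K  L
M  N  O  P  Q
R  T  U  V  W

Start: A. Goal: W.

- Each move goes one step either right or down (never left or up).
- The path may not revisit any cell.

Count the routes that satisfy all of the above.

A right/down-only route from A to W makes exactly 3 down-moves and 4 right-moves in some order.
With no other constraints that would be C(7,3) = 35 routes.
That gives 35 routes.

35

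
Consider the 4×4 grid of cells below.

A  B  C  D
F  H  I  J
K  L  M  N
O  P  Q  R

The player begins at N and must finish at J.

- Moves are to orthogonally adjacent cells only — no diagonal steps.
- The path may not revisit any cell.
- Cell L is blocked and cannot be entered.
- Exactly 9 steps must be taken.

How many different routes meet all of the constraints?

Need simple routes of exactly 9 moves from N to J (Manhattan distance 1, so 4 moves are spent on a detour and 4 undoing it).
Enumerating: N R Q M I H B C D J | N R Q P O K F H I J | N M I H F A B C D J | N M Q P O K F H I J.
That gives 4 routes.

4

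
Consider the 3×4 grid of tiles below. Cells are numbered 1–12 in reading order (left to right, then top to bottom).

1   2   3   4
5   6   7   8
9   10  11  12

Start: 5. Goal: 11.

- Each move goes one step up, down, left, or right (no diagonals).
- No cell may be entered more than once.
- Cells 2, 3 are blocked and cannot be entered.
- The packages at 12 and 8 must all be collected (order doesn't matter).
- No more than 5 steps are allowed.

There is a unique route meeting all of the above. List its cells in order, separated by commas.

Any route must reach 12 and 8 and still end at 11 within 5 moves, so the order of the required stops is forced.
Route from 5: 3× right (reaching 8), down to 12, left to 11 — 5 moves in all.
Check: all required cells visited; 5 ≤ 5 moves.

5, 6, 7, 8, 12, 11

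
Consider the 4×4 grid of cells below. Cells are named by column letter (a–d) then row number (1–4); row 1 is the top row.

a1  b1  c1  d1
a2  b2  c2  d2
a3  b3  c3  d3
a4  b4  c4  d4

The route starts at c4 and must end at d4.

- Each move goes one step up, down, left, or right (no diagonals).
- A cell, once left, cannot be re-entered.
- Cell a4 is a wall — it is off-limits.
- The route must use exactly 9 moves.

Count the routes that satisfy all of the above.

12

Need simple routes of exactly 9 moves from c4 to d4 (Manhattan distance 1, so 4 moves are spent on a detour and 4 undoing it).
Branch systematically from the start, pruning whenever the remaining move budget drops below the Manhattan distance to d4 or differs from it in parity. Grouping the completions by first move — via c3: 5; via b4: 7 (no valid completion starts via d4) — and summing: 5 + 7 = 12.
That gives 12 routes.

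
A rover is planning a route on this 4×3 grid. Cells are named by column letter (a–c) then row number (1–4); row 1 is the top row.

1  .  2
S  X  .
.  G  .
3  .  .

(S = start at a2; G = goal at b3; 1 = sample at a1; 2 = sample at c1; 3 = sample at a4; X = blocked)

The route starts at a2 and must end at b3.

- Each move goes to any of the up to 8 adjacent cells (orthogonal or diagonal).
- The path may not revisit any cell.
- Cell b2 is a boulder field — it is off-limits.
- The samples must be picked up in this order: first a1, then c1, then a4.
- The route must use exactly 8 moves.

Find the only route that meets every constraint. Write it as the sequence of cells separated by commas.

The waypoints must appear in the order a1, c1, a4, with no cell reused.
Route from a2: up 1 to a1, right 2 to c1, down 2 to c3, down-left 1 to b4, left 1 to a4, up-right 1 to b3 — 8 moves in all.
Check: order respected (1 at step 1, 2 at step 3, 3 at step 7); 8 moves as required.

a2, a1, b1, c1, c2, c3, b4, a4, b3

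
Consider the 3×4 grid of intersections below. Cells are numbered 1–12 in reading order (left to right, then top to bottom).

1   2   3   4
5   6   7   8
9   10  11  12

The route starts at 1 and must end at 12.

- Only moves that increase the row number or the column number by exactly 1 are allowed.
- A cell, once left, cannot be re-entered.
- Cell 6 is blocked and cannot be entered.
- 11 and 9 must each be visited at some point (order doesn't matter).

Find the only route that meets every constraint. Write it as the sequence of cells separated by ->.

Moves only go right or down, so the column and row indices never decrease.
Route from 1: 2× down (reaching 9), 3× right (reaching 12) — 5 moves in all.
Check: all required cells visited.

1 -> 5 -> 9 -> 10 -> 11 -> 12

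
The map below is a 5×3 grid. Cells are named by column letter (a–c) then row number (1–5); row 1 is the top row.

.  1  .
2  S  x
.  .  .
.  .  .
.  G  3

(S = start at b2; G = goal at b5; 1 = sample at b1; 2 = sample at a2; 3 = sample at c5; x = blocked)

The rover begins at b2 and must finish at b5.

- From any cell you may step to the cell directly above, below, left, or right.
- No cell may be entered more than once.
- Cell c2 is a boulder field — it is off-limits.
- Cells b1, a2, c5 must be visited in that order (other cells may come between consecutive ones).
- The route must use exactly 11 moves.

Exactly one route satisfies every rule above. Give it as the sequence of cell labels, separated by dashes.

b2 - b1 - a1 - a2 - a3 - a4 - b4 - b3 - c3 - c4 - c5 - b5

The waypoints must appear in the order b1, a2, c5, with no cell reused.
Route from b2: up 1 to b1, left 1 to a1, down 3 to a4, right 1 to b4, up 1 to b3, right 1 to c3, down 2 to c5, left 1 to b5 — 11 moves in all.
Check: order respected (1 at step 1, 2 at step 3, 3 at step 10); 11 moves as required.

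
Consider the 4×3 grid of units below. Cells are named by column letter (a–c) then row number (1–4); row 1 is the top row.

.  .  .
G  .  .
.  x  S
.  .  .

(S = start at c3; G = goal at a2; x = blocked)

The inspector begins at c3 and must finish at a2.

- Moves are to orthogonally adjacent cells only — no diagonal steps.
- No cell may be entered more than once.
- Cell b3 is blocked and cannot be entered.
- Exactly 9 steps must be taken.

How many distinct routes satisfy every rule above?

0

Need simple routes of exactly 9 moves from c3 to a2 (Manhattan distance 3, so 3 moves are spent on a detour and 3 undoing it).
No route satisfies every constraint, so the count is 0.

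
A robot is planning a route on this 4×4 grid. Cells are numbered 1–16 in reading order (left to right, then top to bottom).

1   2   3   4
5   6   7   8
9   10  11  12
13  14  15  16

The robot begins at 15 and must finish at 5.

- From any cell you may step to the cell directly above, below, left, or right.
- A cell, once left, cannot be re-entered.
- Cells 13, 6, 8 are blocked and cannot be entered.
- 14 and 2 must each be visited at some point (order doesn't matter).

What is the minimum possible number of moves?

8

Any route passes through 14 and 2 in some order between 15 and 5. Summing Manhattan distances along each leg and taking the cheapest ordering (15 → 14 → 2 → 5) gives a lower bound of 1 + 3 + 2 = 6 moves.
That bound ignores the blocked cells. Measuring each leg by the fewest moves that actually steer around them (15→14: 1; 14→2: 5; 2→5: 2) raises the lower bound to 8.
A route of 8 moves exists: 15 → 14 → 10 → 11 → 7 → 3 → 2 → 1 → 5.
Since 8 matches that lower bound, it is optimal.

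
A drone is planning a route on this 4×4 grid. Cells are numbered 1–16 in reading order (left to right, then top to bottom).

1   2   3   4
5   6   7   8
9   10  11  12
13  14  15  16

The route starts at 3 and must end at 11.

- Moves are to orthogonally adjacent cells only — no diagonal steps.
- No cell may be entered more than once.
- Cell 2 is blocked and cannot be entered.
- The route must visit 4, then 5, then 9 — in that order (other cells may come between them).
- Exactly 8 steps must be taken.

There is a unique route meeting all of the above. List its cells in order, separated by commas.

3, 4, 8, 7, 6, 5, 9, 10, 11

The waypoints must appear in the order 4, 5, 9, with no cell reused.
Route from 3: right to 4, down to 8, 3× left (reaching 5), down to 9, 2× right (reaching 11) — 8 moves in all.
Check: order respected (4 at step 1, 5 at step 5, 9 at step 6); 8 moves as required.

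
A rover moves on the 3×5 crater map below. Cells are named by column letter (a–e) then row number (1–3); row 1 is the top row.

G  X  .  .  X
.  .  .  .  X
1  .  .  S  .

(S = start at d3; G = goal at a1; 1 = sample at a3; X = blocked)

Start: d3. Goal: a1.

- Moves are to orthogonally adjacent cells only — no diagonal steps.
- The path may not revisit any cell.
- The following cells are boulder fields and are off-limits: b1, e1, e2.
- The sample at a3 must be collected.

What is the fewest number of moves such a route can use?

Any route passes through a3 somewhere between d3 and a1. Summing Manhattan distances along the two legs (d3 → a3 → a1) gives a lower bound of 3 + 2 = 5 moves.
A route of 5 moves achieves this: d3 → c3 → b3 → a3 → a2 → a1.
Since 5 matches the lower bound, it is optimal.

5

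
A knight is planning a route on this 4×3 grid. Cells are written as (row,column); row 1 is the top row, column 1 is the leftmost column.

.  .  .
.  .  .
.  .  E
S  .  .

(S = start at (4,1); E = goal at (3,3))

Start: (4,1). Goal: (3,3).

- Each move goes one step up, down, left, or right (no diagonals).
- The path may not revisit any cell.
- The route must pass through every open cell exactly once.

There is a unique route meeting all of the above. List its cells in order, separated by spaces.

(4,1) (3,1) (2,1) (1,1) (1,2) (1,3) (2,3) (2,2) (3,2) (4,2) (4,3) (3,3)

Need to visit all 12 open cells exactly once, starting at (4,1) and ending at (3,3).
Route from (4,1): 3× up (reaching (1,1)), 2× right (reaching (1,3)), down to (2,3), left to (2,2), 2× down (reaching (4,2)), right to (4,3), up to (3,3) — 11 moves in all.
Check: all 12 open cells covered.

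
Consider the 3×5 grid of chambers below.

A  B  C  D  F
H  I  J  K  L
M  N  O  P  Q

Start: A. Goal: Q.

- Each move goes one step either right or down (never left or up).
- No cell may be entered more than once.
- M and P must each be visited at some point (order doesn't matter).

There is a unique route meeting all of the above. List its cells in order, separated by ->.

Moves only go right or down, so the column and row indices never decrease.
Route from A: down 2 to M, right 4 to Q — 6 moves in all.
Check: all required cells visited.

A -> H -> M -> N -> O -> P -> Q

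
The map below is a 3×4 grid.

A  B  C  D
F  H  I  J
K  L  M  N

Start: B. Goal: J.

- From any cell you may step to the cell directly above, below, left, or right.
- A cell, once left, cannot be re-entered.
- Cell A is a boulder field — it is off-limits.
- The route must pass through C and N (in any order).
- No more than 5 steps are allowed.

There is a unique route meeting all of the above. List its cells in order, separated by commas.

The 5-move cap with required stops at C, N leaves no slack for detours.
Route from B: right to C, 2× down (reaching M), right to N, up to J — 5 moves in all.
Check: all required cells visited; 5 ≤ 5 moves.

B, C, I, M, N, J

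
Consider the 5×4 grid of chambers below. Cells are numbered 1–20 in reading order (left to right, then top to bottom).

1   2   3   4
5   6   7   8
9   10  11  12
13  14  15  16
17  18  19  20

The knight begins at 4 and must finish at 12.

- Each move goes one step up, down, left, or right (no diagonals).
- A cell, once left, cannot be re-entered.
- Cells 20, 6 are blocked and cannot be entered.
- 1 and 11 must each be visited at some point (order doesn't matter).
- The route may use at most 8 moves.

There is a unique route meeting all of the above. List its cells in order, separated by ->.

The 8-move cap with required stops at 1, 11 leaves no slack for detours.
Route from 4: 3× left (reaching 1), 2× down (reaching 9), 3× right (reaching 12) — 8 moves in all.
Check: all required cells visited; 8 ≤ 8 moves.

4 -> 3 -> 2 -> 1 -> 5 -> 9 -> 10 -> 11 -> 12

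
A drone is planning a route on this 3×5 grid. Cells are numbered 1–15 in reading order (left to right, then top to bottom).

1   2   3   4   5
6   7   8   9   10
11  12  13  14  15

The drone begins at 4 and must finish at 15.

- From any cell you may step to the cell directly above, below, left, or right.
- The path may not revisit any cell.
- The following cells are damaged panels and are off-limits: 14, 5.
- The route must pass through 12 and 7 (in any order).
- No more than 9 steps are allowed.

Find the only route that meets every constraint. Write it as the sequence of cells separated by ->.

4 -> 3 -> 2 -> 7 -> 12 -> 13 -> 8 -> 9 -> 10 -> 15

The 9-move cap with required stops at 12, 7 leaves no slack for detours.
Route from 4: 2× left (reaching 2), 2× down (reaching 12), right to 13, up to 8, 2× right (reaching 10), down to 15 — 9 moves in all.
Check: all required cells visited; 9 ≤ 9 moves.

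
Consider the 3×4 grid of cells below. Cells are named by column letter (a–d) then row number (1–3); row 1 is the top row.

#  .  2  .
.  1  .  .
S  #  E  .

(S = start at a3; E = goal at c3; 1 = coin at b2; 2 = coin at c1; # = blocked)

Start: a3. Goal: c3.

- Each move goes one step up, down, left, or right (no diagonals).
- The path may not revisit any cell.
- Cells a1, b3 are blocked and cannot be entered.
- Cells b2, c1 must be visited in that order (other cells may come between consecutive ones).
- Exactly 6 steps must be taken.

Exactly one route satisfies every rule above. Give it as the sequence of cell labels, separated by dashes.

a3 - a2 - b2 - b1 - c1 - c2 - c3

The waypoints must appear in the order b2, c1, with no cell reused.
Route from a3: up to a2, right to b2, up to b1, right to c1, 2× down (reaching c3) — 6 moves in all.
Check: order respected (1 at step 2, 2 at step 4); 6 moves as required.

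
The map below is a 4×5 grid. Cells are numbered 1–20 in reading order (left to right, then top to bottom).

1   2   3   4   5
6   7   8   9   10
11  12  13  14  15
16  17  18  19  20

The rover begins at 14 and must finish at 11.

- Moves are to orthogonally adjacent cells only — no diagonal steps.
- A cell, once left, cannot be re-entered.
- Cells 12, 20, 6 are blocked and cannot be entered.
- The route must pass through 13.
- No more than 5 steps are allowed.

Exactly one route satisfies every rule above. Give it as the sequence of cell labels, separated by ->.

The budget equals the shortest possible length, so every move has to be on a shortest route through the required cells.
Route from 14: left to 13, down to 18, 2× left (reaching 16), up to 11 — 5 moves in all.
Check: all required cells visited; 5 ≤ 5 moves.

14 -> 13 -> 18 -> 17 -> 16 -> 11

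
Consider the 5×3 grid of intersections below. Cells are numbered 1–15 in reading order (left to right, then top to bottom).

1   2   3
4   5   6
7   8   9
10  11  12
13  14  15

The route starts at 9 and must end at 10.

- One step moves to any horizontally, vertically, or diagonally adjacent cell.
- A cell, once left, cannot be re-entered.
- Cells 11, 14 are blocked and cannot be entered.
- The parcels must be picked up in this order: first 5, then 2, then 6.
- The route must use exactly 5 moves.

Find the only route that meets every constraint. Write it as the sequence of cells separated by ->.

The waypoints must appear in the order 5, 2, 6, with no cell reused.
Route from 9: up-left to 5, up to 2, down-right to 6, 2× down-left (reaching 10) — 5 moves in all.
Check: order respected (5 at step 1, 2 at step 2, 6 at step 3); 5 moves as required.

9 -> 5 -> 2 -> 6 -> 8 -> 10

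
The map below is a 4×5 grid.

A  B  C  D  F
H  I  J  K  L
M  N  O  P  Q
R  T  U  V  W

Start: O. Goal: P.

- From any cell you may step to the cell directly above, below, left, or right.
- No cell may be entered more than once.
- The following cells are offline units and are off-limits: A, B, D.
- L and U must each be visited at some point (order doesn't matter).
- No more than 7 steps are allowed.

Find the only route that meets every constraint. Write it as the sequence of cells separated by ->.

O -> U -> V -> W -> Q -> L -> K -> P

The budget equals the shortest possible length, so every move has to be on a shortest route through the required cells.
Route from O: down to U, 2× right (reaching W), 2× up (reaching L), left to K, down to P — 7 moves in all.
Check: all required cells visited; 7 ≤ 7 moves.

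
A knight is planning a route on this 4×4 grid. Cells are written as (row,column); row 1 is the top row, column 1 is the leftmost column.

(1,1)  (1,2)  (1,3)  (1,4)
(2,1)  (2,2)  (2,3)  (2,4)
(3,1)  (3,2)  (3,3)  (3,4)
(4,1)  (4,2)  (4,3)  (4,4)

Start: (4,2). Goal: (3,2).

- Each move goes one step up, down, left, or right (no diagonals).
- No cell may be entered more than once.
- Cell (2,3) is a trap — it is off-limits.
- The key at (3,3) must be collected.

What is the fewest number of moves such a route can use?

3

Any route passes through (3,3) somewhere between (4,2) and (3,2). Summing Manhattan distances along the two legs ((4,2) → (3,3) → (3,2)) gives a lower bound of 2 + 1 = 3 moves.
A route of 3 moves achieves this: (4,2) → (4,3) → (3,3) → (3,2).
Since 3 matches the lower bound, it is optimal.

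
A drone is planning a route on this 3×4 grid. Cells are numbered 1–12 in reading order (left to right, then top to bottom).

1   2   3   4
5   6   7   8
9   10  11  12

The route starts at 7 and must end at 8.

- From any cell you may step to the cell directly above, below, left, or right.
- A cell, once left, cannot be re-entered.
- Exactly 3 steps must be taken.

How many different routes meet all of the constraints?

Need simple routes of exactly 3 moves from 7 to 8 (Manhattan distance 1, so 1 moves are spent on a detour and 1 undoing it).
Enumerating: 7 3 4 8 | 7 11 12 8.
That gives 2 routes.

2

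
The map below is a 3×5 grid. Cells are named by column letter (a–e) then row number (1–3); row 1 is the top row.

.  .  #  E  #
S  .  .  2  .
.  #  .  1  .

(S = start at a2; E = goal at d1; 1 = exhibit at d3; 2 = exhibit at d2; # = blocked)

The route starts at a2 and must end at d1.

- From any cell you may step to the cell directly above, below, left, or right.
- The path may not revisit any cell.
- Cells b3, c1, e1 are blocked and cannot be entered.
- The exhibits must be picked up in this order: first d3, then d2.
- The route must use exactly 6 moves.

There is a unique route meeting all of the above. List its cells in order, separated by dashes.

a2 - b2 - c2 - c3 - d3 - d2 - d1

The waypoints must appear in the order d3, d2, with no cell reused.
Route from a2: 2× right (reaching c2), down to c3, right to d3, 2× up (reaching d1) — 6 moves in all.
Check: order respected (1 at step 4, 2 at step 5); 6 moves as required.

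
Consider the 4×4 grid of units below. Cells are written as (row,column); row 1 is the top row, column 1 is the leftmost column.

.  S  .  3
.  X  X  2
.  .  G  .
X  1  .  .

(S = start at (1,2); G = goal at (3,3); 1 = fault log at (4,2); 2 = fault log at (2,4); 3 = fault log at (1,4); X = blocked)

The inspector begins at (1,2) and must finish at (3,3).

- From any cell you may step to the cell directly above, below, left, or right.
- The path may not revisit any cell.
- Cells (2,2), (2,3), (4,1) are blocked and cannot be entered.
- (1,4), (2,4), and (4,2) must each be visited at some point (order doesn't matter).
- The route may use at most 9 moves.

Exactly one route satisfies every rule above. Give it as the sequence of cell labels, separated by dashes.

The budget equals the shortest possible length, so every move has to be on a shortest route through the required cells.
Route from (1,2): 2× right (reaching (1,4)), 3× down (reaching (4,4)), 2× left (reaching (4,2)), up to (3,2), right to (3,3) — 9 moves in all.
Check: all required cells visited; 9 ≤ 9 moves.

(1,2) - (1,3) - (1,4) - (2,4) - (3,4) - (4,4) - (4,3) - (4,2) - (3,2) - (3,3)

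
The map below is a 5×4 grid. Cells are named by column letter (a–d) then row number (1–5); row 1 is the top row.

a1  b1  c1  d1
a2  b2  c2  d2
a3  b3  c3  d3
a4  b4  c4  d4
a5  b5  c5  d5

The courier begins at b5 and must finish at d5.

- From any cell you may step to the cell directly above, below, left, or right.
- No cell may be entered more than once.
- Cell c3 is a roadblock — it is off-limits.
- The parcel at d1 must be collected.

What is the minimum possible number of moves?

Any route passes through d1 somewhere between b5 and d5. Summing Manhattan distances along the two legs (b5 → d1 → d5) gives a lower bound of 6 + 4 = 10 moves.
A route of 10 moves achieves this: b5 → b4 → b3 → b2 → b1 → c1 → d1 → d2 → d3 → d4 → d5.
Since 10 matches the lower bound, it is optimal.

10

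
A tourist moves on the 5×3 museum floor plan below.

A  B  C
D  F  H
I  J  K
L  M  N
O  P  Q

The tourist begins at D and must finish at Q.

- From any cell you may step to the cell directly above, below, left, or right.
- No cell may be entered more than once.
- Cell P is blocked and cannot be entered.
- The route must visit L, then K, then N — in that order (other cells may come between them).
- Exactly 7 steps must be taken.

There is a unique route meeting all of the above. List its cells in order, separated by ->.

D -> I -> L -> M -> J -> K -> N -> Q

The waypoints must appear in the order L, K, N, with no cell reused.
Route from D: down 2 to L, right 1 to M, up 1 to J, right 1 to K, down 2 to Q — 7 moves in all.
Check: order respected (L at step 2, K at step 5, N at step 6); 7 moves as required.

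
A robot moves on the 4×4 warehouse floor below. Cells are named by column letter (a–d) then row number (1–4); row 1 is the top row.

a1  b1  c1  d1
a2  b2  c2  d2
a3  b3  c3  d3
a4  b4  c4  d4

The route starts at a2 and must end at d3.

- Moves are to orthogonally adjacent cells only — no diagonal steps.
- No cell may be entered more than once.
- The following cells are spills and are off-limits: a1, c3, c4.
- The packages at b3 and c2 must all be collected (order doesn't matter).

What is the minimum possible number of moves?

6

Any route passes through b3 and c2 in some order between a2 and d3. Summing Manhattan distances along each leg and taking the cheapest ordering (a2 → c2 → b3 → d3) gives a lower bound of 2 + 2 + 2 = 6 moves.
A route of 6 moves achieves this: a2 → a3 → b3 → b2 → c2 → d2 → d3.
Since 6 matches the lower bound, it is optimal.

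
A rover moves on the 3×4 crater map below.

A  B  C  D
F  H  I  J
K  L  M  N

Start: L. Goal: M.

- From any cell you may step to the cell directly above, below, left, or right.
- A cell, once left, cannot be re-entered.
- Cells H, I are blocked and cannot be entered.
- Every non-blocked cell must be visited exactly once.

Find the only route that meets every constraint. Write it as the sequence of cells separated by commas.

Need to visit all 10 open cells exactly once, starting at L and ending at M.
Cell A has only two open neighbours (F and B), so the path must pass straight through it: one of those is the cell it's entered from and the other is where it exits.
Route from L: left to K, 2× up (reaching A), 3× right (reaching D), 2× down (reaching N), left to M — 9 moves in all.
Check: all 10 open cells covered.

L, K, F, A, B, C, D, J, N, M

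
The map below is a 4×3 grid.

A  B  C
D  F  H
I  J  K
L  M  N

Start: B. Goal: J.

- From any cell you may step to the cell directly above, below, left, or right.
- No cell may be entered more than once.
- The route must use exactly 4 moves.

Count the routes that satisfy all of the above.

6

Need simple routes of exactly 4 moves from B to J (Manhattan distance 2, so 1 moves are spent on a detour and 1 undoing it).
Enumerating: B F D I J | B F H K J | B A D I J | B A D F J | B C H K J | B C H F J.
That gives 6 routes.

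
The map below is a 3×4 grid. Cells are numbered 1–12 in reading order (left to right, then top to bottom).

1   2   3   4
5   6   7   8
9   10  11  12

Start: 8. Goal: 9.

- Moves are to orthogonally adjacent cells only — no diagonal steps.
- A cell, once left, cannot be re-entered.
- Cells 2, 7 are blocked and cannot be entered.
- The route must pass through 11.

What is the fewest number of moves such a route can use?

Any route passes through 11 somewhere between 8 and 9. Summing Manhattan distances along the two legs (8 → 11 → 9) gives a lower bound of 2 + 2 = 4 moves.
A route of 4 moves achieves this: 8 → 12 → 11 → 10 → 9.
Since 4 matches the lower bound, it is optimal.

4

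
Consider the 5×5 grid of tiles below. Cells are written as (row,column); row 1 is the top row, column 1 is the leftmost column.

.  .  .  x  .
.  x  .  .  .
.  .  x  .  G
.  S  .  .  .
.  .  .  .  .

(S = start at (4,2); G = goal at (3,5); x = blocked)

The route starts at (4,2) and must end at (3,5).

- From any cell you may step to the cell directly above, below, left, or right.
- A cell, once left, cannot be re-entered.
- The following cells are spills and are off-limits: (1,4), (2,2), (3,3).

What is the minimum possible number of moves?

4

The Manhattan distance from (4,2) to (3,5) is |4−3| + |2−5| = 4, so at least 4 moves are needed.
A route of 4 moves achieves this: (4,2) → (4,3) → (4,4) → (3,4) → (3,5).
Since 4 matches the lower bound, it is optimal.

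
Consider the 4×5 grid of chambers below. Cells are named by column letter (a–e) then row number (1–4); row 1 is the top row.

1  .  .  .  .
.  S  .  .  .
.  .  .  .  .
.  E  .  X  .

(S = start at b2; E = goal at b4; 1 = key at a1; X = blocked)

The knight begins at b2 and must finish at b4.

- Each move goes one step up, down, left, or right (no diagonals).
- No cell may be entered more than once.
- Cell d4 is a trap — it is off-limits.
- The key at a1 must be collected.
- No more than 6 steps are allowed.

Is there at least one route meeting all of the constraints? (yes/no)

One route that works: b2 → b1 → a1 → a2 → a3 → a4 → b4.

yes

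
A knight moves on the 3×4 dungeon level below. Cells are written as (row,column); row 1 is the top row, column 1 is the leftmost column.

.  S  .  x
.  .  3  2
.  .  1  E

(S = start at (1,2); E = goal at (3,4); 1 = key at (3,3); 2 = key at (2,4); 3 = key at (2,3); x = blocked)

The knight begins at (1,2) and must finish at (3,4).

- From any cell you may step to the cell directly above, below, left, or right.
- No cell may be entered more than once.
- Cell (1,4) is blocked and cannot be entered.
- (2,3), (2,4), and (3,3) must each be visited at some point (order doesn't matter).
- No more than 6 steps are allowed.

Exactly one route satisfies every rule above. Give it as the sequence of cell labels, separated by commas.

(1,2), (2,2), (3,2), (3,3), (2,3), (2,4), (3,4)

Any route must reach (2,3), (2,4), and (3,3) and still end at (3,4) within 6 moves, so the order of the required stops is forced.
Route from (1,2): 2× down (reaching (3,2)), right to (3,3), up to (2,3), right to (2,4), down to (3,4) — 6 moves in all.
Check: all required cells visited; 6 ≤ 6 moves.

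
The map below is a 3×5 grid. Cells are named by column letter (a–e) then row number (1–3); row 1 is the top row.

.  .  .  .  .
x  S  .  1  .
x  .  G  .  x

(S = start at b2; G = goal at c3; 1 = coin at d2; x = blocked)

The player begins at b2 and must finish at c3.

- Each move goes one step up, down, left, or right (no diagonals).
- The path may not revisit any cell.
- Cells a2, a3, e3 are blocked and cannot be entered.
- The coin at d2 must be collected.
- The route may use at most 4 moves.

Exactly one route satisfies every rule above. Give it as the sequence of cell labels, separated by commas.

b2, c2, d2, d3, c3

The 4-move cap with required stops at d2 leaves no slack for detours.
Route from b2: right 2 to d2, down 1 to d3, left 1 to c3 — 4 moves in all.
Check: all required cells visited; 4 ≤ 4 moves.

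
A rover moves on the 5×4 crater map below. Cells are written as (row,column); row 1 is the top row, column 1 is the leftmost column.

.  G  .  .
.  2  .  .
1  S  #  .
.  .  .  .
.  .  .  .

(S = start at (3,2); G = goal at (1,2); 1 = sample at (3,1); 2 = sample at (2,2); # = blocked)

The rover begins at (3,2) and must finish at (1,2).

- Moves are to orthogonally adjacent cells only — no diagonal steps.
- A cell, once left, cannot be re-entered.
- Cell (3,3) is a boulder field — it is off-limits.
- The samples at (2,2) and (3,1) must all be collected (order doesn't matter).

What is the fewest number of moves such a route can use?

Any route passes through (2,2) and (3,1) in some order between (3,2) and (1,2). Summing Manhattan distances along each leg and taking the cheapest ordering ((3,2) → (3,1) → (2,2) → (1,2)) gives a lower bound of 1 + 2 + 1 = 4 moves.
A route of 4 moves achieves this: (3,2) → (3,1) → (2,1) → (2,2) → (1,2).
Since 4 matches the lower bound, it is optimal.

4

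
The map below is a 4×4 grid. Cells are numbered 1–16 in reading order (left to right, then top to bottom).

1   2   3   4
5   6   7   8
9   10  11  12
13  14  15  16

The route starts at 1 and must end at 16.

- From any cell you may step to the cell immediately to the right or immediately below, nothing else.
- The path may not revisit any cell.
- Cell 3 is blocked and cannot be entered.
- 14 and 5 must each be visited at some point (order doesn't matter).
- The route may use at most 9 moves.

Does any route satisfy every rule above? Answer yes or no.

One route that works: 1 → 5 → 9 → 13 → 14 → 15 → 16.

yes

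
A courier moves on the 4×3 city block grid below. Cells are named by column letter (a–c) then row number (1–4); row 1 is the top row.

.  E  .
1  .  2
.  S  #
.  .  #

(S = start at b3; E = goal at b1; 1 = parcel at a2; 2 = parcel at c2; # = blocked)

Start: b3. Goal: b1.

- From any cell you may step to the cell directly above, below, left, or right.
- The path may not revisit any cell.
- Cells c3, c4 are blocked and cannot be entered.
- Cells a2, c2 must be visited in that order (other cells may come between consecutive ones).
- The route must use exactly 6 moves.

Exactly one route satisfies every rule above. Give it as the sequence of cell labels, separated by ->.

b3 -> a3 -> a2 -> b2 -> c2 -> c1 -> b1

The waypoints must appear in the order a2, c2, with no cell reused.
Route from b3: left 1 to a3, up 1 to a2, right 2 to c2, up 1 to c1, left 1 to b1 — 6 moves in all.
Check: order respected (1 at step 2, 2 at step 4); 6 moves as required.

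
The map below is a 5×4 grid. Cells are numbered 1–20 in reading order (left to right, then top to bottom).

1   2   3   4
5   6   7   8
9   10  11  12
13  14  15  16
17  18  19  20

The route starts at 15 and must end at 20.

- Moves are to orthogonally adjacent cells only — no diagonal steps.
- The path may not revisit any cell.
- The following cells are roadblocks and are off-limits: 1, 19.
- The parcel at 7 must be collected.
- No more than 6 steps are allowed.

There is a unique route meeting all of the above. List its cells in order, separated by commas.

15, 11, 7, 8, 12, 16, 20

The budget equals the shortest possible length, so every move has to be on a shortest route through the required cells.
Route from 15: up 2 to 7, right 1 to 8, down 3 to 20 — 6 moves in all.
Check: all required cells visited; 6 ≤ 6 moves.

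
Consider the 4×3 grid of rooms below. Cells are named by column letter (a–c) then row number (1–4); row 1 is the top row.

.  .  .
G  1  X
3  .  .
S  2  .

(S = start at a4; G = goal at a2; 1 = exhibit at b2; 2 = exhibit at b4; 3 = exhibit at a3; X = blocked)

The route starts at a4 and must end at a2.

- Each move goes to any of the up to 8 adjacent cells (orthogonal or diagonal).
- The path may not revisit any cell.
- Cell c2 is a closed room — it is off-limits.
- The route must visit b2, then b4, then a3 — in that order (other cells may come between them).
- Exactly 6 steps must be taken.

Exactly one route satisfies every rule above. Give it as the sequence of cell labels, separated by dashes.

The waypoints must appear in the order b2, b4, a3, with no cell reused.
Route from a4: up-right 1 to b3, up 1 to b2, down-right 1 to c3, down-left 1 to b4, up-left 1 to a3, up 1 to a2 — 6 moves in all.
Check: order respected (1 at step 2, 2 at step 4, 3 at step 5); 6 moves as required.

a4 - b3 - b2 - c3 - b4 - a3 - a2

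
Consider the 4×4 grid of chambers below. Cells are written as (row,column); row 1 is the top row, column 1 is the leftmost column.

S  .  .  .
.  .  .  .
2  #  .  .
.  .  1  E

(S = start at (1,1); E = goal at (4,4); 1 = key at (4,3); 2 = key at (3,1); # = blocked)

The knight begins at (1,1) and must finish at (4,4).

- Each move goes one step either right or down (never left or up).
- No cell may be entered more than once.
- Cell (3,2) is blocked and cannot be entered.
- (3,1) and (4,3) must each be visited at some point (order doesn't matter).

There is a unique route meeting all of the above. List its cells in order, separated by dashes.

Moves only go right or down, so the column and row indices never decrease.
Route from (1,1): down 3 to (4,1), right 3 to (4,4) — 6 moves in all.
Check: all required cells visited.

(1,1) - (2,1) - (3,1) - (4,1) - (4,2) - (4,3) - (4,4)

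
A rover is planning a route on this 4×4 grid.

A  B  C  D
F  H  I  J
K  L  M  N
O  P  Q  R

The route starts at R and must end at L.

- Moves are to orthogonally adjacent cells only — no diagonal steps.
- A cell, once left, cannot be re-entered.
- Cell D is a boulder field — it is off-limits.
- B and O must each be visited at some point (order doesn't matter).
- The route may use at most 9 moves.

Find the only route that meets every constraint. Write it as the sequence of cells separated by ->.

The budget equals the shortest possible length, so every move has to be on a shortest route through the required cells.
Route from R: 3× left (reaching O), 3× up (reaching A), right to B, 2× down (reaching L) — 9 moves in all.
Check: all required cells visited; 9 ≤ 9 moves.

R -> Q -> P -> O -> K -> F -> A -> B -> H -> L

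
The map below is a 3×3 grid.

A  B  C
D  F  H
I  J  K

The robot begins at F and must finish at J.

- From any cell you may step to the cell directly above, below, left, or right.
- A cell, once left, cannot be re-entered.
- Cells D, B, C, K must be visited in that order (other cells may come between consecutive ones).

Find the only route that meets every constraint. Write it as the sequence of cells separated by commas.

F, D, A, B, C, H, K, J

The waypoints must appear in the order D, B, C, K, with no cell reused.
Route from F: left 1 to D, up 1 to A, right 2 to C, down 2 to K, left 1 to J — 7 moves in all.
Check: order respected (D at step 1, B at step 3, C at step 4, K at step 6).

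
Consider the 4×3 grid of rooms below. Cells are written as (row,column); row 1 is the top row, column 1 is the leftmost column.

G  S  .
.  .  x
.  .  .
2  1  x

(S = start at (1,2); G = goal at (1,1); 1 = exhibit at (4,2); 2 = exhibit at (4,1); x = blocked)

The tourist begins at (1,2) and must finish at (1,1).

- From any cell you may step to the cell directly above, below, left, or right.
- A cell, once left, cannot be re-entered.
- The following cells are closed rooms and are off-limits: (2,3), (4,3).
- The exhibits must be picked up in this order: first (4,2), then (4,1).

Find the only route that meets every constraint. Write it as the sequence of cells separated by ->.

The waypoints must appear in the order (4,2), (4,1), with no cell reused.
Route from (1,2): down 3 to (4,2), left 1 to (4,1), up 3 to (1,1) — 7 moves in all.
Check: order respected (1 at step 3, 2 at step 4).

(1,2) -> (2,2) -> (3,2) -> (4,2) -> (4,1) -> (3,1) -> (2,1) -> (1,1)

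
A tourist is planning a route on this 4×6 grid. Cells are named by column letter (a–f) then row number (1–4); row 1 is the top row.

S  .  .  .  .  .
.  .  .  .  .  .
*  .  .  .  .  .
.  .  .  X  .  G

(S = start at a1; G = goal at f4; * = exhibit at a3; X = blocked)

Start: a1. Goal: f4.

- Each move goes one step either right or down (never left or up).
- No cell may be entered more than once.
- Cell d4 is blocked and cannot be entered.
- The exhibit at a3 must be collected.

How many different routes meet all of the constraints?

2

A right/down-only route from a1 to f4 makes exactly 3 down-moves and 5 right-moves in some order.
With no other constraints that would be C(8,3) = 56 routes.
Split at a3 and multiply the segment counts (each segment already excludes blocked cells): a1→a3: 1; a3→f4: 2; product = 2.
That gives 2 routes.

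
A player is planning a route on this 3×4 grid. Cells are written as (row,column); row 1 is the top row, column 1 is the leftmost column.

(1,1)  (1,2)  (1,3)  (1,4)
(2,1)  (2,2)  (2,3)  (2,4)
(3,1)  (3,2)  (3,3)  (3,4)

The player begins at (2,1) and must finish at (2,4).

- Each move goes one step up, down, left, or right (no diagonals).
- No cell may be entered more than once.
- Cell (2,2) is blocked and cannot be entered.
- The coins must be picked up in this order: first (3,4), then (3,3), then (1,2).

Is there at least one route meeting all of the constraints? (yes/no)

no

Ignoring the required order, 1 revisit-free route from (2,1) to (2,4) passes through all of (3,4), (3,3), and (1,2); the waypoint orders that occur are (1,2) → (3,3) → (3,4) (1) — never (3,4) → (3,3) → (1,2).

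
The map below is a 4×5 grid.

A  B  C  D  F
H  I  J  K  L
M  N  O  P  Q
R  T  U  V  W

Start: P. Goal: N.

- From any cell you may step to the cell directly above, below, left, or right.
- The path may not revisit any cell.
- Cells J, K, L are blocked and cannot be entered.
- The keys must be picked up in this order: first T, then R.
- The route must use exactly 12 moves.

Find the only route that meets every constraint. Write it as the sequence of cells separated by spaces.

P Q W V U T R M H A B I N

The waypoints must appear in the order T, R, with no cell reused.
Route from P: right 1 to Q, down 1 to W, left 4 to R, up 3 to A, right 1 to B, down 2 to N — 12 moves in all.
Check: order respected (T at step 5, R at step 6); 12 moves as required.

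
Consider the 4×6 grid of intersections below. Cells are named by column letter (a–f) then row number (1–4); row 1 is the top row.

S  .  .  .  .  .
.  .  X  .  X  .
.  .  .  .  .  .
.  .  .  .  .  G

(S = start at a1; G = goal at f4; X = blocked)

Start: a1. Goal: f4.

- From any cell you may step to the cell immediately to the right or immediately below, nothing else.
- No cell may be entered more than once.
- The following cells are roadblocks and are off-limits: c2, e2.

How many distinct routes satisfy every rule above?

A right/down-only route from a1 to f4 makes exactly 3 down-moves and 5 right-moves in some order.
With no other constraints that would be C(8,3) = 56 routes.
Subtract routes through each blocked cell (inclusion–exclusion for overlaps): − through c2: 30 − through e2: 15 + through c2&e2: 9 → 20.
That gives 20 routes.

20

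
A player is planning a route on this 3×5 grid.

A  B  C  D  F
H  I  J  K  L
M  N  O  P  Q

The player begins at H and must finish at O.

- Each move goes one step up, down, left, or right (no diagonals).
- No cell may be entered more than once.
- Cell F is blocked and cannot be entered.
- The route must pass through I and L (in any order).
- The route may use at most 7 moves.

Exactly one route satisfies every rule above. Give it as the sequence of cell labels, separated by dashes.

H - I - J - K - L - Q - P - O

The 7-move cap with required stops at I, L leaves no slack for detours.
Route from H: 4× right (reaching L), down to Q, 2× left (reaching O) — 7 moves in all.
Check: all required cells visited; 7 ≤ 7 moves.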